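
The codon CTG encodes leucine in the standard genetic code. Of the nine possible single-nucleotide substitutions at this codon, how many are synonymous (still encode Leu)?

4

Position 1: TTG → 1 synonymous.
Position 2: none → 0 synonymous.
Position 3: CTT, CTC, CTA → 3 synonymous.
Total: 1 + 0 + 3 = 4.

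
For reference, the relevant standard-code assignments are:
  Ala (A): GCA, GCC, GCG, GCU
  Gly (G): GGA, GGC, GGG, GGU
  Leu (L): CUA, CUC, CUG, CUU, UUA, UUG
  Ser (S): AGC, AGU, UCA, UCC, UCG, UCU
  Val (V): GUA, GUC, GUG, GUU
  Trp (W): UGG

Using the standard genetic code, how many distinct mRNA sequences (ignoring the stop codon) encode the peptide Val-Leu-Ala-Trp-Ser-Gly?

Val: 4 codons.
Leu: 6 codons.
Ala: 4 codons.
Trp: 1 codon.
Ser: 6 codons.
Gly: 4 codons.
4 × 6 × 4 × 1 × 6 × 4 = 2304.

2304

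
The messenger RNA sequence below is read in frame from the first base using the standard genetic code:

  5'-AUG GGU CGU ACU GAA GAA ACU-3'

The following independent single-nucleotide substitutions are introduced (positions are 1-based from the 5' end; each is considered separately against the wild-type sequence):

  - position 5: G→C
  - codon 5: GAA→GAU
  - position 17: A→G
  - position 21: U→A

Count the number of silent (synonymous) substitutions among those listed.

1

Codon 2: GGU (Gly) → GCU (Ala) — missense.
Codon 5: GAA (Glu) → GAU (Asp) — missense.
Codon 6: GAA (Glu) → GGA (Gly) — missense.
Codon 7: ACU (Thr) → ACA (Thr) — synonymous.
Synonymous: 1 of 4.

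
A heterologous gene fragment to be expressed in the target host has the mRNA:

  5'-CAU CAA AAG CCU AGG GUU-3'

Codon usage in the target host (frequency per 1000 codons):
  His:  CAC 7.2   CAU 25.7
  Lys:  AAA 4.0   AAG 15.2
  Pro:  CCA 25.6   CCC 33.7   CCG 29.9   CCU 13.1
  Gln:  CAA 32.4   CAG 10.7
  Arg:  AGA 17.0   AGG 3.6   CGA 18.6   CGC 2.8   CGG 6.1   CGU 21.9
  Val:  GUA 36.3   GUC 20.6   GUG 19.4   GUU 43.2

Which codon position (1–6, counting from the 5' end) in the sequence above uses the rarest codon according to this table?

Codon 1 CAU (His): 25.7 per 1000.
Codon 2 CAA (Gln): 32.4 per 1000.
Codon 3 AAG (Lys): 15.2 per 1000.
Codon 4 CCU (Pro): 13.1 per 1000.
Codon 5 AGG (Arg): 3.6 per 1000.
Codon 6 GUU (Val): 43.2 per 1000.
Lowest frequency is 3.6 at codon 5.

5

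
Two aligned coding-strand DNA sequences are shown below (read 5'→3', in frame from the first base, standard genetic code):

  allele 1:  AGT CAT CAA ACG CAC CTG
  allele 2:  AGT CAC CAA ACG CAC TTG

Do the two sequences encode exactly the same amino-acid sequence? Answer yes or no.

Codon 1: AGT Ser / AGT Ser — identical.
Codon 2: CAT His / CAC His — synonymous.
Codon 3: CAA Gln / CAA Gln — identical.
Codon 4: ACG Thr / ACG Thr — identical.
Codon 5: CAC His / CAC His — identical.
Codon 6: CTG Leu / TTG Leu — synonymous.
Nonsynonymous differences: 0 → same protein.

yes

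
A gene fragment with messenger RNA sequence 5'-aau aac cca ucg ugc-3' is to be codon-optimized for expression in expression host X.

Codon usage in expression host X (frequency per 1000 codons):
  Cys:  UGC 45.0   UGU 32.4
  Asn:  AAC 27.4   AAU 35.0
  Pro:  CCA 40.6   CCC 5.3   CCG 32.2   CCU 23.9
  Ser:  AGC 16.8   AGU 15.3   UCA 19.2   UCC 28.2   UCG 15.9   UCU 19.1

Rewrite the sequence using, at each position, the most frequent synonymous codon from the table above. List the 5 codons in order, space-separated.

Codon 1 (Asn): best is AAU at 35.0.
Codon 2 (Asn): best is AAU at 35.0.
Codon 3 (Pro): best is CCA at 40.6.
Codon 4 (Ser): best is UCC at 28.2.
Codon 5 (Cys): best is UGC at 45.0.

AAU AAU CCA UCC UGC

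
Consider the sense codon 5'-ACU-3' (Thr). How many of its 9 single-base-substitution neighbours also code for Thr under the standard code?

3

Position 1: none → 0 synonymous.
Position 2: none → 0 synonymous.
Position 3: ACC, ACA, ACG → 3 synonymous.
Total: 0 + 0 + 3 = 3.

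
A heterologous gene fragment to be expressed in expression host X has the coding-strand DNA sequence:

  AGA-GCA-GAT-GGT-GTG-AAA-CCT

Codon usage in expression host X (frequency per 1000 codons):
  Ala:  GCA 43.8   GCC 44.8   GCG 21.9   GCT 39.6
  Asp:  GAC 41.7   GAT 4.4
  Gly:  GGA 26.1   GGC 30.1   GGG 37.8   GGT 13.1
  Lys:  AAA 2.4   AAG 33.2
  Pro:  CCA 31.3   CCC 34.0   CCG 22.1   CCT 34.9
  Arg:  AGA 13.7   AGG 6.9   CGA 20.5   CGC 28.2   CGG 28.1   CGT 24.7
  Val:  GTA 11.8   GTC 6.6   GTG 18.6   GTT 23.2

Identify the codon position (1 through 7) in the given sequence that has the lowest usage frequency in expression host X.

Codon 1 AGA (Arg): 13.7 per 1000.
Codon 2 GCA (Ala): 43.8 per 1000.
Codon 3 GAT (Asp): 4.4 per 1000.
Codon 4 GGT (Gly): 13.1 per 1000.
Codon 5 GTG (Val): 18.6 per 1000.
Codon 6 AAA (Lys): 2.4 per 1000.
Codon 7 CCT (Pro): 34.9 per 1000.
Lowest frequency is 2.4 at codon 6.

6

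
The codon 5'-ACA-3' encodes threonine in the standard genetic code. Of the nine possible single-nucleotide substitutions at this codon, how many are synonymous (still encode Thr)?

Position 1: none → 0 synonymous.
Position 2: none → 0 synonymous.
Position 3: ACU, ACC, ACG → 3 synonymous.
Total: 0 + 0 + 3 = 3.

3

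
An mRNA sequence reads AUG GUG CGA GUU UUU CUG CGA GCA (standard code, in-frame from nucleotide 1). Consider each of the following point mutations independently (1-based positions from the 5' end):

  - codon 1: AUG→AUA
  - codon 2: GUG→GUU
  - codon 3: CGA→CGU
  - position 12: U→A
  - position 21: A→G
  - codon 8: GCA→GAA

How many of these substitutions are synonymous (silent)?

Codon 1: AUG (Met) → AUA (Ile) — missense.
Codon 2: GUG (Val) → GUU (Val) — synonymous.
Codon 3: CGA (Arg) → CGU (Arg) — synonymous.
Codon 4: GUU (Val) → GUA (Val) — synonymous.
Codon 7: CGA (Arg) → CGG (Arg) — synonymous.
Codon 8: GCA (Ala) → GAA (Glu) — missense.
Synonymous: 4 of 6.

4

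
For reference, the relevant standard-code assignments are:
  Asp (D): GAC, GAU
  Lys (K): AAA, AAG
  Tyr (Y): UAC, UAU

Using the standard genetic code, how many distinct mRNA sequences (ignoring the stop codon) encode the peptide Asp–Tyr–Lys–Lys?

16

Asp: 2 codons.
Tyr: 2 codons.
Lys: 2 codons.
Lys: 2 codons.
2 × 2 × 2 × 2 = 16.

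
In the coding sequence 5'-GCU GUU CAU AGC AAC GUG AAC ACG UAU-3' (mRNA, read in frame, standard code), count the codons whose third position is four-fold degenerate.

Codon 1 GCU (Ala): third position 4-fold.
Codon 2 GUU (Val): third position 4-fold.
Codon 3 CAU (His): third position 2-fold.
Codon 4 AGC (Ser): third position 2-fold.
Codon 5 AAC (Asn): third position 2-fold.
Codon 6 GUG (Val): third position 4-fold.
Codon 7 AAC (Asn): third position 2-fold.
Codon 8 ACG (Thr): third position 4-fold.
Codon 9 UAU (Tyr): third position 2-fold.
Four-fold degenerate third positions: 4.

4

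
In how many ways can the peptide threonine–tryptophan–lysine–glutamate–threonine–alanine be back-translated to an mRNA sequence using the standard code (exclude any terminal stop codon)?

Thr: 4 codons.
Trp: 1 codon.
Lys: 2 codons.
Glu: 2 codons.
Thr: 4 codons.
Ala: 4 codons.
4 × 1 × 2 × 2 × 4 × 4 = 256.

256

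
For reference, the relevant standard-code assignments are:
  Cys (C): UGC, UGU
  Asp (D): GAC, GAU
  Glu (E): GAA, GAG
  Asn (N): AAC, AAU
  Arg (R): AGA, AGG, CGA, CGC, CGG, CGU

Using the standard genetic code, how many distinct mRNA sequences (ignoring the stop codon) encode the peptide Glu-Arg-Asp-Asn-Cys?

Glu: 2 codons.
Arg: 6 codons.
Asp: 2 codons.
Asn: 2 codons.
Cys: 2 codons.
2 × 6 × 2 × 2 × 2 = 96.

96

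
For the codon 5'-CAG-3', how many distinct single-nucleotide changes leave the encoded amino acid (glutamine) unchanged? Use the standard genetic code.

1

Position 1: none → 0 synonymous.
Position 2: none → 0 synonymous.
Position 3: CAA → 1 synonymous.
Total: 0 + 0 + 1 = 1.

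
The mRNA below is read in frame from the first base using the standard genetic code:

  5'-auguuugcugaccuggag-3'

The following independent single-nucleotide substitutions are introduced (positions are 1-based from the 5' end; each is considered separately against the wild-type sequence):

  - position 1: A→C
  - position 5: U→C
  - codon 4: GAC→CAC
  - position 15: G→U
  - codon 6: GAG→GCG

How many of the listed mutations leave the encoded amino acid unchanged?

Codon 1: AUG (Met) → CUG (Leu) — missense.
Codon 2: UUU (Phe) → UCU (Ser) — missense.
Codon 4: GAC (Asp) → CAC (His) — missense.
Codon 5: CUG (Leu) → CUU (Leu) — synonymous.
Codon 6: GAG (Glu) → GCG (Ala) — missense.
Synonymous: 1 of 5.

1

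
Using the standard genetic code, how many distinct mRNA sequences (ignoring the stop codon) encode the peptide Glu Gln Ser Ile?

72

Glu: 2 codons.
Gln: 2 codons.
Ser: 6 codons.
Ile: 3 codons.
2 × 2 × 6 × 3 = 72.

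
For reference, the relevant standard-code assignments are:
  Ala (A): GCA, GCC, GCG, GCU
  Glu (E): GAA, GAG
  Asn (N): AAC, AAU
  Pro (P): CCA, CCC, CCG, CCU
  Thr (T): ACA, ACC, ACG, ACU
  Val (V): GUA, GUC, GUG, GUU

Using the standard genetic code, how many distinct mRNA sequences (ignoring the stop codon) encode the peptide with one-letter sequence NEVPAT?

Asn: 2 codons.
Glu: 2 codons.
Val: 4 codons.
Pro: 4 codons.
Ala: 4 codons.
Thr: 4 codons.
2 × 2 × 4 × 4 × 4 × 4 = 1024.

1024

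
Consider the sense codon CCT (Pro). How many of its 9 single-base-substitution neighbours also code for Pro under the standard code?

3

Position 1: none → 0 synonymous.
Position 2: none → 0 synonymous.
Position 3: CCC, CCA, CCG → 3 synonymous.
Total: 0 + 0 + 3 = 3.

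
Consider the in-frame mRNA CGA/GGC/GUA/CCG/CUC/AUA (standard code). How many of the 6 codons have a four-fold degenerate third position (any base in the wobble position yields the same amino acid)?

Codon 1 CGA (Arg): third position 4-fold.
Codon 2 GGC (Gly): third position 4-fold.
Codon 3 GUA (Val): third position 4-fold.
Codon 4 CCG (Pro): third position 4-fold.
Codon 5 CUC (Leu): third position 4-fold.
Codon 6 AUA (Ile): third position 3-fold.
Four-fold degenerate third positions: 5.

5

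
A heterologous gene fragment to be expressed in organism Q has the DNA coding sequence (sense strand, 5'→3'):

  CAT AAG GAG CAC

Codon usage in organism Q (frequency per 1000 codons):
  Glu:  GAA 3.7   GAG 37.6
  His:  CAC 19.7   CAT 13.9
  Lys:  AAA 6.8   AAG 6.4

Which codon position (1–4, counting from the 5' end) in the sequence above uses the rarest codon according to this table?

Codon 1 CAT (His): 13.9 per 1000.
Codon 2 AAG (Lys): 6.4 per 1000.
Codon 3 GAG (Glu): 37.6 per 1000.
Codon 4 CAC (His): 19.7 per 1000.
Lowest frequency is 6.4 at codon 2.

2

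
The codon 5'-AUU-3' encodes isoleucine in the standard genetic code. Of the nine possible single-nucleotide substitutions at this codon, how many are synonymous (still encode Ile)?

2

Position 1: none → 0 synonymous.
Position 2: none → 0 synonymous.
Position 3: AUC, AUA → 2 synonymous.
Total: 0 + 0 + 2 = 2.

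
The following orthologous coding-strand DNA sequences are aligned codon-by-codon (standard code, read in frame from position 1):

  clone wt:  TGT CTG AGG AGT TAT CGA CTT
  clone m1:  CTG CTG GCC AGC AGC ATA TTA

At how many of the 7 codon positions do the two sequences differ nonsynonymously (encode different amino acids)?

4

Codon 1: TGT Cys / CTG Leu — nonsynonymous.
Codon 2: CTG Leu / CTG Leu — identical.
Codon 3: AGG Arg / GCC Ala — nonsynonymous.
Codon 4: AGT Ser / AGC Ser — synonymous.
Codon 5: TAT Tyr / AGC Ser — nonsynonymous.
Codon 6: CGA Arg / ATA Ile — nonsynonymous.
Codon 7: CTT Leu / TTA Leu — synonymous.
Nonsynonymous differences: 4.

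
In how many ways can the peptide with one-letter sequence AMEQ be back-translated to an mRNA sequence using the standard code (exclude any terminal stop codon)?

Ala: 4 codons.
Met: 1 codon.
Glu: 2 codons.
Gln: 2 codons.
4 × 1 × 2 × 2 = 16.

16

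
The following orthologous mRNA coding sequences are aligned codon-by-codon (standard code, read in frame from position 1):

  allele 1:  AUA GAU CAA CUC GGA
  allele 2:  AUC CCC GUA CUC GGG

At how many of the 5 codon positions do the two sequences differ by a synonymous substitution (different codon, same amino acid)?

Codon 1: AUA Ile / AUC Ile — synonymous.
Codon 2: GAU Asp / CCC Pro — nonsynonymous.
Codon 3: CAA Gln / GUA Val — nonsynonymous.
Codon 4: CUC Leu / CUC Leu — identical.
Codon 5: GGA Gly / GGG Gly — synonymous.
Synonymous differences: 2.

2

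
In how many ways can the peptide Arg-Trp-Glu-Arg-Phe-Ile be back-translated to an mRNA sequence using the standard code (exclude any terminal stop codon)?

432

Arg: 6 codons.
Trp: 1 codon.
Glu: 2 codons.
Arg: 6 codons.
Phe: 2 codons.
Ile: 3 codons.
6 × 1 × 2 × 6 × 2 × 3 = 432.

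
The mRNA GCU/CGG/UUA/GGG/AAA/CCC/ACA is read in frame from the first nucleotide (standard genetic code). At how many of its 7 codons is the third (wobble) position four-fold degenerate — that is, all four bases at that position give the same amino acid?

5

Codon 1 GCU (Ala): third position 4-fold.
Codon 2 CGG (Arg): third position 4-fold.
Codon 3 UUA (Leu): third position 2-fold.
Codon 4 GGG (Gly): third position 4-fold.
Codon 5 AAA (Lys): third position 2-fold.
Codon 6 CCC (Pro): third position 4-fold.
Codon 7 ACA (Thr): third position 4-fold.
Four-fold degenerate third positions: 5.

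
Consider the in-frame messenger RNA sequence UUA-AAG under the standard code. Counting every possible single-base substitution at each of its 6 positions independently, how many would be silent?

Codon 1 (UUA, Leu): 2 synonymous substitutions.
Codon 2 (AAG, Lys): 1 synonymous substitution.
Total: 2 + 1 = 3.

3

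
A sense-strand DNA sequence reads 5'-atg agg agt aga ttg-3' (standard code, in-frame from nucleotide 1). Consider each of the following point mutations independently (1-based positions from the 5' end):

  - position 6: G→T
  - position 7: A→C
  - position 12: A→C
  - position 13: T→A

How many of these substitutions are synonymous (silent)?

0

Codon 2: AGG (Arg) → AGT (Ser) — missense.
Codon 3: AGT (Ser) → CGT (Arg) — missense.
Codon 4: AGA (Arg) → AGC (Ser) — missense.
Codon 5: TTG (Leu) → ATG (Met) — missense.
Synonymous: 0 of 4.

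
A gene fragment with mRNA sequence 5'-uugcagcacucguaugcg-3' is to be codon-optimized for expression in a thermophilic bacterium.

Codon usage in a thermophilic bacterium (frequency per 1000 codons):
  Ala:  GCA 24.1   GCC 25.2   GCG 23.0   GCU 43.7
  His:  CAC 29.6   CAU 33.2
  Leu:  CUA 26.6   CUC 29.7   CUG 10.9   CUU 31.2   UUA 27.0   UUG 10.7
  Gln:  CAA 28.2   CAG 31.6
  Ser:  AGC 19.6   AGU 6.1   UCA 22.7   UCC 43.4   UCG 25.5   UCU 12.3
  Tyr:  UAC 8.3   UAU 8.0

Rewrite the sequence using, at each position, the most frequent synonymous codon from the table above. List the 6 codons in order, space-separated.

Codon 1 (Leu): best is CUU at 31.2.
Codon 2 (Gln): best is CAG at 31.6.
Codon 3 (His): best is CAU at 33.2.
Codon 4 (Ser): best is UCC at 43.4.
Codon 5 (Tyr): best is UAC at 8.3.
Codon 6 (Ala): best is GCU at 43.7.

CUU CAG CAU UCC UAC GCU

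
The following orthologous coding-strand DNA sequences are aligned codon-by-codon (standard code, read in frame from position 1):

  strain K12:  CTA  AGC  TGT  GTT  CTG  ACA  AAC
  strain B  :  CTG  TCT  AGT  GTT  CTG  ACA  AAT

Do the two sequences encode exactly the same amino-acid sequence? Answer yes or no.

no

Codon 1: CTA Leu / CTG Leu — synonymous.
Codon 2: AGC Ser / TCT Ser — synonymous.
Codon 3: TGT Cys / AGT Ser — nonsynonymous.
Codon 4: GTT Val / GTT Val — identical.
Codon 5: CTG Leu / CTG Leu — identical.
Codon 6: ACA Thr / ACA Thr — identical.
Codon 7: AAC Asn / AAT Asn — synonymous.
Nonsynonymous differences: 1 → different protein.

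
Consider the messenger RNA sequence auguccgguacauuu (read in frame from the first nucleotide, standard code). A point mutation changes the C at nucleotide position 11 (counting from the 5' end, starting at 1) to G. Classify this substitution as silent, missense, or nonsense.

Position 11 falls in codon 4: ACA → Thr.
After the substitution the codon is AGA → Arg.
Thr ≠ Arg, so this is a missense mutation.

missense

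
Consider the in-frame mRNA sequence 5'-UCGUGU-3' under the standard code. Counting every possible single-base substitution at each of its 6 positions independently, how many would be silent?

Codon 1 (UCG, Ser): 3 synonymous substitutions.
Codon 2 (UGU, Cys): 1 synonymous substitution.
Total: 3 + 1 = 4.

4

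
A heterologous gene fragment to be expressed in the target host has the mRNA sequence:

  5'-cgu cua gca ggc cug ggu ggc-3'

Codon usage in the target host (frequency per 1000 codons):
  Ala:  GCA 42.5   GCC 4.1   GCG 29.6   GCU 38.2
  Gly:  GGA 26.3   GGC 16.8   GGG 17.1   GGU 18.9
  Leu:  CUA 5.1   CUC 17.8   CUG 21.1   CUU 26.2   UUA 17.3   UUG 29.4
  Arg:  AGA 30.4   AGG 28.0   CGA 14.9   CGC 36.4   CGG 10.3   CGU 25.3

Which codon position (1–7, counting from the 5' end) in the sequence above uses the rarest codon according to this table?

2

Codon 1 CGU (Arg): 25.3 per 1000.
Codon 2 CUA (Leu): 5.1 per 1000.
Codon 3 GCA (Ala): 42.5 per 1000.
Codon 4 GGC (Gly): 16.8 per 1000.
Codon 5 CUG (Leu): 21.1 per 1000.
Codon 6 GGU (Gly): 18.9 per 1000.
Codon 7 GGC (Gly): 16.8 per 1000.
Lowest frequency is 5.1 at codon 2.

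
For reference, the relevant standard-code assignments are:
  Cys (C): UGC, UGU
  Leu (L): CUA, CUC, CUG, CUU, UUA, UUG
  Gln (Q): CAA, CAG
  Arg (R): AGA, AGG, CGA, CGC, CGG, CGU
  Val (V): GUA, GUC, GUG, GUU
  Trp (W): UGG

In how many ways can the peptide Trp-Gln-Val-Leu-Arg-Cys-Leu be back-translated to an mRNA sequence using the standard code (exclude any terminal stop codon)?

3456

Trp: 1 codon.
Gln: 2 codons.
Val: 4 codons.
Leu: 6 codons.
Arg: 6 codons.
Cys: 2 codons.
Leu: 6 codons.
1 × 2 × 4 × 6 × 6 × 2 × 6 = 3456.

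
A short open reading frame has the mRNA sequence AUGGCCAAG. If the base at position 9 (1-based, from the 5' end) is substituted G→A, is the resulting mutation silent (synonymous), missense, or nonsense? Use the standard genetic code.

Position 9 falls in codon 3: AAG → Lys.
After the substitution the codon is AAA → Lys.
Both encode Lys, so the change is synonymous.

silent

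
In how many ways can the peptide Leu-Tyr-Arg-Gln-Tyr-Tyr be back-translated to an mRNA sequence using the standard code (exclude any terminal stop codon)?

Leu: 6 codons.
Tyr: 2 codons.
Arg: 6 codons.
Gln: 2 codons.
Tyr: 2 codons.
Tyr: 2 codons.
6 × 2 × 6 × 2 × 2 × 2 = 576.

576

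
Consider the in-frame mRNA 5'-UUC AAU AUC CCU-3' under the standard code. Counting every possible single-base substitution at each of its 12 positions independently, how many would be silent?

7

Codon 1 (UUC, Phe): 1 synonymous substitution.
Codon 2 (AAU, Asn): 1 synonymous substitution.
Codon 3 (AUC, Ile): 2 synonymous substitutions.
Codon 4 (CCU, Pro): 3 synonymous substitutions.
Total: 1 + 1 + 2 + 3 = 7.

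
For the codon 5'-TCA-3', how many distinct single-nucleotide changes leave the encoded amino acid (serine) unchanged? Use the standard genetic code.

Position 1: none → 0 synonymous.
Position 2: none → 0 synonymous.
Position 3: TCT, TCC, TCG → 3 synonymous.
Total: 0 + 0 + 3 = 3.

3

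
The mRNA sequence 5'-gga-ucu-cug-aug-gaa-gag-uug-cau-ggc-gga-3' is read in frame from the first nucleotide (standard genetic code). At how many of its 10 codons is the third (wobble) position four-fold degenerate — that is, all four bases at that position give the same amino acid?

5

Codon 1 GGA (Gly): third position 4-fold.
Codon 2 UCU (Ser): third position 4-fold.
Codon 3 CUG (Leu): third position 4-fold.
Codon 4 AUG (Met): third position 1-fold.
Codon 5 GAA (Glu): third position 2-fold.
Codon 6 GAG (Glu): third position 2-fold.
Codon 7 UUG (Leu): third position 2-fold.
Codon 8 CAU (His): third position 2-fold.
Codon 9 GGC (Gly): third position 4-fold.
Codon 10 GGA (Gly): third position 4-fold.
Four-fold degenerate third positions: 5.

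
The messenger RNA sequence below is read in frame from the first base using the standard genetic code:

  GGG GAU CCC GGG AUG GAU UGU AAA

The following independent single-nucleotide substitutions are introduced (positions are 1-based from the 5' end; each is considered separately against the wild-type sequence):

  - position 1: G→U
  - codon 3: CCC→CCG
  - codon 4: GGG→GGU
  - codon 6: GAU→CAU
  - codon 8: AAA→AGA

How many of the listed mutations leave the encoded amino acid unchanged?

2

Codon 1: GGG (Gly) → UGG (Trp) — missense.
Codon 3: CCC (Pro) → CCG (Pro) — synonymous.
Codon 4: GGG (Gly) → GGU (Gly) — synonymous.
Codon 6: GAU (Asp) → CAU (His) — missense.
Codon 8: AAA (Lys) → AGA (Arg) — missense.
Synonymous: 2 of 5.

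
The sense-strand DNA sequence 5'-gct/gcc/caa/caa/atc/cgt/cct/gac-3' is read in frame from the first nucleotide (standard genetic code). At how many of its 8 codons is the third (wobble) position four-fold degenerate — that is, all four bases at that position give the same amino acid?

Codon 1 GCT (Ala): third position 4-fold.
Codon 2 GCC (Ala): third position 4-fold.
Codon 3 CAA (Gln): third position 2-fold.
Codon 4 CAA (Gln): third position 2-fold.
Codon 5 ATC (Ile): third position 3-fold.
Codon 6 CGT (Arg): third position 4-fold.
Codon 7 CCT (Pro): third position 4-fold.
Codon 8 GAC (Asp): third position 2-fold.
Four-fold degenerate third positions: 4.

4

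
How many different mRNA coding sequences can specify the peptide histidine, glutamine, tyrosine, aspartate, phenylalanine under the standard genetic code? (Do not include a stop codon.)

His: 2 codons.
Gln: 2 codons.
Tyr: 2 codons.
Asp: 2 codons.
Phe: 2 codons.
2 × 2 × 2 × 2 × 2 = 32.

32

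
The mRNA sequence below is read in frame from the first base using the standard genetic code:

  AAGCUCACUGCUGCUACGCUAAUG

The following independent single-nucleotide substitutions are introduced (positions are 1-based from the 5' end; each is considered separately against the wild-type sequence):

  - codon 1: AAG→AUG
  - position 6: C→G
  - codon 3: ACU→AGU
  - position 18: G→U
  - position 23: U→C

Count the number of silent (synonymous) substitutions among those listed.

2

Codon 1: AAG (Lys) → AUG (Met) — missense.
Codon 2: CUC (Leu) → CUG (Leu) — synonymous.
Codon 3: ACU (Thr) → AGU (Ser) — missense.
Codon 6: ACG (Thr) → ACU (Thr) — synonymous.
Codon 8: AUG (Met) → ACG (Thr) — missense.
Synonymous: 2 of 5.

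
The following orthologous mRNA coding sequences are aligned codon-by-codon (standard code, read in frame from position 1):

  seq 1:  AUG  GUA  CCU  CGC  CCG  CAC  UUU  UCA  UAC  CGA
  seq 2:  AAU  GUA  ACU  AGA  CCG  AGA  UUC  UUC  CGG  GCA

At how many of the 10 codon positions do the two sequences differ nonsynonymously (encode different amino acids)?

6

Codon 1: AUG Met / AAU Asn — nonsynonymous.
Codon 2: GUA Val / GUA Val — identical.
Codon 3: CCU Pro / ACU Thr — nonsynonymous.
Codon 4: CGC Arg / AGA Arg — synonymous.
Codon 5: CCG Pro / CCG Pro — identical.
Codon 6: CAC His / AGA Arg — nonsynonymous.
Codon 7: UUU Phe / UUC Phe — synonymous.
Codon 8: UCA Ser / UUC Phe — nonsynonymous.
Codon 9: UAC Tyr / CGG Arg — nonsynonymous.
Codon 10: CGA Arg / GCA Ala — nonsynonymous.
Nonsynonymous differences: 6.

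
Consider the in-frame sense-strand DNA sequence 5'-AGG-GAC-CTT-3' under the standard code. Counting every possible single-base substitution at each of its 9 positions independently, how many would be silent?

6

Codon 1 (AGG, Arg): 2 synonymous substitutions.
Codon 2 (GAC, Asp): 1 synonymous substitution.
Codon 3 (CTT, Leu): 3 synonymous substitutions.
Total: 2 + 1 + 3 = 6.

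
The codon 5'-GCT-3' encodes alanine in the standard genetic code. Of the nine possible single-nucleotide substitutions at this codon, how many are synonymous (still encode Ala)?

3

Position 1: none → 0 synonymous.
Position 2: none → 0 synonymous.
Position 3: GCC, GCA, GCG → 3 synonymous.
Total: 0 + 0 + 3 = 3.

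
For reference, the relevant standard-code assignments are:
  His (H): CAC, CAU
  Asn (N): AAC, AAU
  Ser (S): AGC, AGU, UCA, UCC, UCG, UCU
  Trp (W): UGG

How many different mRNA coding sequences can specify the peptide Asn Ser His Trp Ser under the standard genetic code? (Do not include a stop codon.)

144

Asn: 2 codons.
Ser: 6 codons.
His: 2 codons.
Trp: 1 codon.
Ser: 6 codons.
2 × 6 × 2 × 1 × 6 = 144.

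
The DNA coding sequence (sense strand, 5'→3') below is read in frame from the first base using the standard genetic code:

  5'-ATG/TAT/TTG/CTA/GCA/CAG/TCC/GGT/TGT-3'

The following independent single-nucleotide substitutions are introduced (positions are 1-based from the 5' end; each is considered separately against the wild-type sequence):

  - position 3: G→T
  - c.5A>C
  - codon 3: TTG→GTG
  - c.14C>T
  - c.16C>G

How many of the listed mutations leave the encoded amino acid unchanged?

Codon 1: ATG (Met) → ATT (Ile) — missense.
Codon 2: TAT (Tyr) → TCT (Ser) — missense.
Codon 3: TTG (Leu) → GTG (Val) — missense.
Codon 5: GCA (Ala) → GTA (Val) — missense.
Codon 6: CAG (Gln) → GAG (Glu) — missense.
Synonymous: 0 of 5.

0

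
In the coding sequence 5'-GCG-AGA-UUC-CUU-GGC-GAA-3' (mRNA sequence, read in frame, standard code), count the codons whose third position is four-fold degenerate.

Codon 1 GCG (Ala): third position 4-fold.
Codon 2 AGA (Arg): third position 2-fold.
Codon 3 UUC (Phe): third position 2-fold.
Codon 4 CUU (Leu): third position 4-fold.
Codon 5 GGC (Gly): third position 4-fold.
Codon 6 GAA (Glu): third position 2-fold.
Four-fold degenerate third positions: 3.

3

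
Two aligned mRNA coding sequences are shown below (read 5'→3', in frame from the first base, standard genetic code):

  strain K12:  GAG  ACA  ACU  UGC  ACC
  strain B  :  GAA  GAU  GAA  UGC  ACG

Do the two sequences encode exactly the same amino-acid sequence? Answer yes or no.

Codon 1: GAG Glu / GAA Glu — synonymous.
Codon 2: ACA Thr / GAU Asp — nonsynonymous.
Codon 3: ACU Thr / GAA Glu — nonsynonymous.
Codon 4: UGC Cys / UGC Cys — identical.
Codon 5: ACC Thr / ACG Thr — synonymous.
Nonsynonymous differences: 2 → different protein.

no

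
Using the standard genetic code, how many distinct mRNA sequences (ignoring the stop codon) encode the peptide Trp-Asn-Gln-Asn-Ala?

Trp: 1 codon.
Asn: 2 codons.
Gln: 2 codons.
Asn: 2 codons.
Ala: 4 codons.
1 × 2 × 2 × 2 × 4 = 32.

32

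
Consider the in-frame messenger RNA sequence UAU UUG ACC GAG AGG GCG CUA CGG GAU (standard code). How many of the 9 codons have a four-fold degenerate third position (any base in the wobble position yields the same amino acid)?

Codon 1 UAU (Tyr): third position 2-fold.
Codon 2 UUG (Leu): third position 2-fold.
Codon 3 ACC (Thr): third position 4-fold.
Codon 4 GAG (Glu): third position 2-fold.
Codon 5 AGG (Arg): third position 2-fold.
Codon 6 GCG (Ala): third position 4-fold.
Codon 7 CUA (Leu): third position 4-fold.
Codon 8 CGG (Arg): third position 4-fold.
Codon 9 GAU (Asp): third position 2-fold.
Four-fold degenerate third positions: 4.

4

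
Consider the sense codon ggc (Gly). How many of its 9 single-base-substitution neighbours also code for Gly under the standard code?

Position 1: none → 0 synonymous.
Position 2: none → 0 synonymous.
Position 3: GGT, GGA, GGG → 3 synonymous.
Total: 0 + 0 + 3 = 3.

3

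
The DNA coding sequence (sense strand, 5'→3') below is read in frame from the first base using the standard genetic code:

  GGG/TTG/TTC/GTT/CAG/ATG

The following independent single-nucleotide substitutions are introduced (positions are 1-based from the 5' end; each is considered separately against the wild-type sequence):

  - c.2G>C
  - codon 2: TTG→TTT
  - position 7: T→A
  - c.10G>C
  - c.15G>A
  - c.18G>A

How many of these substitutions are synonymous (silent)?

1

Codon 1: GGG (Gly) → GCG (Ala) — missense.
Codon 2: TTG (Leu) → TTT (Phe) — missense.
Codon 3: TTC (Phe) → ATC (Ile) — missense.
Codon 4: GTT (Val) → CTT (Leu) — missense.
Codon 5: CAG (Gln) → CAA (Gln) — synonymous.
Codon 6: ATG (Met) → ATA (Ile) — missense.
Synonymous: 1 of 6.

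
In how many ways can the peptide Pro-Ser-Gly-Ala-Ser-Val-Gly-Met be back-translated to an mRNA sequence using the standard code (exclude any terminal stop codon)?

Pro: 4 codons.
Ser: 6 codons.
Gly: 4 codons.
Ala: 4 codons.
Ser: 6 codons.
Val: 4 codons.
Gly: 4 codons.
Met: 1 codon.
4 × 6 × 4 × 4 × 6 × 4 × 4 × 1 = 36864.

36864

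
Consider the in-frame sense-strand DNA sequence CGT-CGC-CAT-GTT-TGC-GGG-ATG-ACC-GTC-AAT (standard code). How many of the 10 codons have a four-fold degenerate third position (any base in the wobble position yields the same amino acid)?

6

Codon 1 CGT (Arg): third position 4-fold.
Codon 2 CGC (Arg): third position 4-fold.
Codon 3 CAT (His): third position 2-fold.
Codon 4 GTT (Val): third position 4-fold.
Codon 5 TGC (Cys): third position 2-fold.
Codon 6 GGG (Gly): third position 4-fold.
Codon 7 ATG (Met): third position 1-fold.
Codon 8 ACC (Thr): third position 4-fold.
Codon 9 GTC (Val): third position 4-fold.
Codon 10 AAT (Asn): third position 2-fold.
Four-fold degenerate third positions: 6.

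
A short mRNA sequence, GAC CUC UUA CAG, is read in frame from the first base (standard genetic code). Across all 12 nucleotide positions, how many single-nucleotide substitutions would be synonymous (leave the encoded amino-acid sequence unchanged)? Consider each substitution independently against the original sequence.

7

Codon 1 (GAC, Asp): 1 synonymous substitution.
Codon 2 (CUC, Leu): 3 synonymous substitutions.
Codon 3 (UUA, Leu): 2 synonymous substitutions.
Codon 4 (CAG, Gln): 1 synonymous substitution.
Total: 1 + 3 + 2 + 1 = 7.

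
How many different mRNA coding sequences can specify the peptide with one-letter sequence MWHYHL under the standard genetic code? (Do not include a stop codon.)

Met: 1 codon.
Trp: 1 codon.
His: 2 codons.
Tyr: 2 codons.
His: 2 codons.
Leu: 6 codons.
1 × 1 × 2 × 2 × 2 × 6 = 48.

48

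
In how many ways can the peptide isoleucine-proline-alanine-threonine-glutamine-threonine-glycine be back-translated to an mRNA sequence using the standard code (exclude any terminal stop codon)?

6144

Ile: 3 codons.
Pro: 4 codons.
Ala: 4 codons.
Thr: 4 codons.
Gln: 2 codons.
Thr: 4 codons.
Gly: 4 codons.
3 × 4 × 4 × 4 × 2 × 4 × 4 = 6144.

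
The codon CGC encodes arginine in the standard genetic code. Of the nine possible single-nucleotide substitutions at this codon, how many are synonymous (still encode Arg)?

3

Position 1: none → 0 synonymous.
Position 2: none → 0 synonymous.
Position 3: CGT, CGA, CGG → 3 synonymous.
Total: 0 + 0 + 3 = 3.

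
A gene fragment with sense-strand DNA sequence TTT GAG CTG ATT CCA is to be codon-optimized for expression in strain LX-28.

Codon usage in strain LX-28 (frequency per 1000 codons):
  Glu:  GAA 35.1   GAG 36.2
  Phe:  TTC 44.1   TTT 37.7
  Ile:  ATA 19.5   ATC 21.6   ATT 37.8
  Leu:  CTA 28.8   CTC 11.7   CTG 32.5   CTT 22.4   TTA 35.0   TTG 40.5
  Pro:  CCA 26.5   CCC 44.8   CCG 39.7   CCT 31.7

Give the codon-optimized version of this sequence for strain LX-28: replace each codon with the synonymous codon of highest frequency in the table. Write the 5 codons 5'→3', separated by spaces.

Codon 1 (Phe): best is TTC at 44.1.
Codon 2 (Glu): best is GAG at 36.2.
Codon 3 (Leu): best is TTG at 40.5.
Codon 4 (Ile): best is ATT at 37.8.
Codon 5 (Pro): best is CCC at 44.8.

TTC GAG TTG ATT CCC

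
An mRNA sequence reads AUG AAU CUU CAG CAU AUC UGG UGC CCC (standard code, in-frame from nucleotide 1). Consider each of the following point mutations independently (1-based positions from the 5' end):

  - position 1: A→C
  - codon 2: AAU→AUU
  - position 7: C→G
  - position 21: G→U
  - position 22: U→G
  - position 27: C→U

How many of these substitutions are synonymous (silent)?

Codon 1: AUG (Met) → CUG (Leu) — missense.
Codon 2: AAU (Asn) → AUU (Ile) — missense.
Codon 3: CUU (Leu) → GUU (Val) — missense.
Codon 7: UGG (Trp) → UGU (Cys) — missense.
Codon 8: UGC (Cys) → GGC (Gly) — missense.
Codon 9: CCC (Pro) → CCU (Pro) — synonymous.
Synonymous: 1 of 6.

1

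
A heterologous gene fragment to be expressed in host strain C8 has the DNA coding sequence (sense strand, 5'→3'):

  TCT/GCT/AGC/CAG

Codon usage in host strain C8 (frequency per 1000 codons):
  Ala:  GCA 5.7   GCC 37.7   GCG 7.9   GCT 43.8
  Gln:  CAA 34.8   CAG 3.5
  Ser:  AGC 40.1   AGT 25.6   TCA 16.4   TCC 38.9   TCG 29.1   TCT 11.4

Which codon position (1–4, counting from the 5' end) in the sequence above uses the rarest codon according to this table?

Codon 1 TCT (Ser): 11.4 per 1000.
Codon 2 GCT (Ala): 43.8 per 1000.
Codon 3 AGC (Ser): 40.1 per 1000.
Codon 4 CAG (Gln): 3.5 per 1000.
Lowest frequency is 3.5 at codon 4.

4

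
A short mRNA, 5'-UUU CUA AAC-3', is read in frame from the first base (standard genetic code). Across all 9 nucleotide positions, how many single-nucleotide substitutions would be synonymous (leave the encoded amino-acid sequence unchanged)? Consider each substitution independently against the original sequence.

6

Codon 1 (UUU, Phe): 1 synonymous substitution.
Codon 2 (CUA, Leu): 4 synonymous substitutions.
Codon 3 (AAC, Asn): 1 synonymous substitution.
Total: 1 + 4 + 1 = 6.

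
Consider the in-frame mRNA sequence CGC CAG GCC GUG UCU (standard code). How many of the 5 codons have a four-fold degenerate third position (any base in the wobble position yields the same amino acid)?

4

Codon 1 CGC (Arg): third position 4-fold.
Codon 2 CAG (Gln): third position 2-fold.
Codon 3 GCC (Ala): third position 4-fold.
Codon 4 GUG (Val): third position 4-fold.
Codon 5 UCU (Ser): third position 4-fold.
Four-fold degenerate third positions: 4.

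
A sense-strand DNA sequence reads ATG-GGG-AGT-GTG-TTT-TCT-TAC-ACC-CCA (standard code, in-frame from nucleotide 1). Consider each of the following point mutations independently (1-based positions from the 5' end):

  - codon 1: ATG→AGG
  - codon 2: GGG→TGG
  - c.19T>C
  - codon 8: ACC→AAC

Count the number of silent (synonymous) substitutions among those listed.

Codon 1: ATG (Met) → AGG (Arg) — missense.
Codon 2: GGG (Gly) → TGG (Trp) — missense.
Codon 7: TAC (Tyr) → CAC (His) — missense.
Codon 8: ACC (Thr) → AAC (Asn) — missense.
Synonymous: 0 of 4.

0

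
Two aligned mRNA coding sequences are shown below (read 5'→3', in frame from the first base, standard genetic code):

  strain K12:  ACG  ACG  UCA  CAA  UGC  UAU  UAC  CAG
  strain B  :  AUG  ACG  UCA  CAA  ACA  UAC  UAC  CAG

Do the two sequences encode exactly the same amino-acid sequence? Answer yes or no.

Codon 1: ACG Thr / AUG Met — nonsynonymous.
Codon 2: ACG Thr / ACG Thr — identical.
Codon 3: UCA Ser / UCA Ser — identical.
Codon 4: CAA Gln / CAA Gln — identical.
Codon 5: UGC Cys / ACA Thr — nonsynonymous.
Codon 6: UAU Tyr / UAC Tyr — synonymous.
Codon 7: UAC Tyr / UAC Tyr — identical.
Codon 8: CAG Gln / CAG Gln — identical.
Nonsynonymous differences: 2 → different protein.

no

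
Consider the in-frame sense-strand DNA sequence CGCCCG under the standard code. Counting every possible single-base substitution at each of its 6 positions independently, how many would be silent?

6

Codon 1 (CGC, Arg): 3 synonymous substitutions.
Codon 2 (CCG, Pro): 3 synonymous substitutions.
Total: 3 + 3 = 6.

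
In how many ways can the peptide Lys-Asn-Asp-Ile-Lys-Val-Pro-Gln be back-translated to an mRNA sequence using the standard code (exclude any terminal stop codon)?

1536

Lys: 2 codons.
Asn: 2 codons.
Asp: 2 codons.
Ile: 3 codons.
Lys: 2 codons.
Val: 4 codons.
Pro: 4 codons.
Gln: 2 codons.
2 × 2 × 2 × 3 × 2 × 4 × 4 × 2 = 1536.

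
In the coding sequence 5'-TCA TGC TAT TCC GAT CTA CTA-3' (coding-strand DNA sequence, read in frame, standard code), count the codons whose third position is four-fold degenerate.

4

Codon 1 TCA (Ser): third position 4-fold.
Codon 2 TGC (Cys): third position 2-fold.
Codon 3 TAT (Tyr): third position 2-fold.
Codon 4 TCC (Ser): third position 4-fold.
Codon 5 GAT (Asp): third position 2-fold.
Codon 6 CTA (Leu): third position 4-fold.
Codon 7 CTA (Leu): third position 4-fold.
Four-fold degenerate third positions: 4.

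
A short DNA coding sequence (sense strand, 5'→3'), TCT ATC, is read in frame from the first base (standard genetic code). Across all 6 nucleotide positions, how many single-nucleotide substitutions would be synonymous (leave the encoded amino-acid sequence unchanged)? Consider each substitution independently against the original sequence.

Codon 1 (TCT, Ser): 3 synonymous substitutions.
Codon 2 (ATC, Ile): 2 synonymous substitutions.
Total: 3 + 2 = 5.

5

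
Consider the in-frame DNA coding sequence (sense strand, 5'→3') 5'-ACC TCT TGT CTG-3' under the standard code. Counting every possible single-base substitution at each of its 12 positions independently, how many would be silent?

Codon 1 (ACC, Thr): 3 synonymous substitutions.
Codon 2 (TCT, Ser): 3 synonymous substitutions.
Codon 3 (TGT, Cys): 1 synonymous substitution.
Codon 4 (CTG, Leu): 4 synonymous substitutions.
Total: 3 + 3 + 1 + 4 = 11.

11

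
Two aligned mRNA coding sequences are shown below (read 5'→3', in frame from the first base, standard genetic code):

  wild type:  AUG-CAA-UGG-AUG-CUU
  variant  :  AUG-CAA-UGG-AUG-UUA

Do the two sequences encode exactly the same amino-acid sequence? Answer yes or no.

yes

Codon 1: AUG Met / AUG Met — identical.
Codon 2: CAA Gln / CAA Gln — identical.
Codon 3: UGG Trp / UGG Trp — identical.
Codon 4: AUG Met / AUG Met — identical.
Codon 5: CUU Leu / UUA Leu — synonymous.
Nonsynonymous differences: 0 → same protein.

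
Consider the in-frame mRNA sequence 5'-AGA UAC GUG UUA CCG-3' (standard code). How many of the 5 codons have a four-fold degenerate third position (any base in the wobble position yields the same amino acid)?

2

Codon 1 AGA (Arg): third position 2-fold.
Codon 2 UAC (Tyr): third position 2-fold.
Codon 3 GUG (Val): third position 4-fold.
Codon 4 UUA (Leu): third position 2-fold.
Codon 5 CCG (Pro): third position 4-fold.
Four-fold degenerate third positions: 2.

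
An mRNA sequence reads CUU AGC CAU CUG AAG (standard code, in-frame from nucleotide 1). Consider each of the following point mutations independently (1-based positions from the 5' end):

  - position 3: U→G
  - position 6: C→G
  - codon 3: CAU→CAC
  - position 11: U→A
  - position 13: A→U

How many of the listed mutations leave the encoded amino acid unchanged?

2

Codon 1: CUU (Leu) → CUG (Leu) — synonymous.
Codon 2: AGC (Ser) → AGG (Arg) — missense.
Codon 3: CAU (His) → CAC (His) — synonymous.
Codon 4: CUG (Leu) → CAG (Gln) — missense.
Codon 5: AAG (Lys) → UAG (Stop) — nonsense.
Synonymous: 2 of 5.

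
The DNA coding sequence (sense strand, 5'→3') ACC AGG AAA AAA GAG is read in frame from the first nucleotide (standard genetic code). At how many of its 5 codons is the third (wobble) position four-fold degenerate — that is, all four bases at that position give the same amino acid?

Codon 1 ACC (Thr): third position 4-fold.
Codon 2 AGG (Arg): third position 2-fold.
Codon 3 AAA (Lys): third position 2-fold.
Codon 4 AAA (Lys): third position 2-fold.
Codon 5 GAG (Glu): third position 2-fold.
Four-fold degenerate third positions: 1.

1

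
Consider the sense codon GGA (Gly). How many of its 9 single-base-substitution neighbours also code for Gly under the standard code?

3

Position 1: none → 0 synonymous.
Position 2: none → 0 synonymous.
Position 3: GGU, GGC, GGG → 3 synonymous.
Total: 0 + 0 + 3 = 3.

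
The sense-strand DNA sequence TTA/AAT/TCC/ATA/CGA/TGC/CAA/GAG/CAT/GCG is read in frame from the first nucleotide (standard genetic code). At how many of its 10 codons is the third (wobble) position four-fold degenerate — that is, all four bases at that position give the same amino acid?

Codon 1 TTA (Leu): third position 2-fold.
Codon 2 AAT (Asn): third position 2-fold.
Codon 3 TCC (Ser): third position 4-fold.
Codon 4 ATA (Ile): third position 3-fold.
Codon 5 CGA (Arg): third position 4-fold.
Codon 6 TGC (Cys): third position 2-fold.
Codon 7 CAA (Gln): third position 2-fold.
Codon 8 GAG (Glu): third position 2-fold.
Codon 9 CAT (His): third position 2-fold.
Codon 10 GCG (Ala): third position 4-fold.
Four-fold degenerate third positions: 3.

3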